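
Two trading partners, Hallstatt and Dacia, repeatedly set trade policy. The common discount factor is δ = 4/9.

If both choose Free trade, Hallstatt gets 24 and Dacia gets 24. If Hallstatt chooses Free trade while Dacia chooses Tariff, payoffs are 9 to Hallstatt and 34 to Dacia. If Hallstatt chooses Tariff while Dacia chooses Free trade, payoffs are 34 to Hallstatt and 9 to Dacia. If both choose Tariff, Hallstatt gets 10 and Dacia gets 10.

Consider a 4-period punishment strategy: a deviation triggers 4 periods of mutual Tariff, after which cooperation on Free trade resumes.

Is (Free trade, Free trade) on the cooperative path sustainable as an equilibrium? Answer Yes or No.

A one-shot deviation gives 34 now, then 10 for 4 periods, then back to 24.
Gain from deviating: (34−24) today; loss: (24−10) in each of the next 4 periods.
No-deviation condition: (24−10)(δ+…+δ^4) ≥ 34−24, i.e. δ+…+δ^4 ≥ 5/7.
At δ = 4/9: δ+…+δ^4 = 0.7688 ≥ 0.7143.
So cooperation is sustainable.

Yes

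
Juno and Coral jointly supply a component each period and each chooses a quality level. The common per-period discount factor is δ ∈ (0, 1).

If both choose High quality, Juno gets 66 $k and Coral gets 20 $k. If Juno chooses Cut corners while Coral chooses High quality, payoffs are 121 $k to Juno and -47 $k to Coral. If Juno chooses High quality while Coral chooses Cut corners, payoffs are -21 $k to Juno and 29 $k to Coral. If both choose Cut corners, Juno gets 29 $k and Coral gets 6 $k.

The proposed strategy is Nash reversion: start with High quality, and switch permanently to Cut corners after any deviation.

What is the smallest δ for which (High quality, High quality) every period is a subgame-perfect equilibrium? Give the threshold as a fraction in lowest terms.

For Juno: deviation gain 121−66 = 55, per-period punishment loss 66−29 = 37. IC gives δ ≥ 55/92.
For Coral: gain 9, loss 14 per period, so δ ≥ 9/23.
The tighter constraint is Juno's, so cooperation needs δ ≥ 55/92.

55/92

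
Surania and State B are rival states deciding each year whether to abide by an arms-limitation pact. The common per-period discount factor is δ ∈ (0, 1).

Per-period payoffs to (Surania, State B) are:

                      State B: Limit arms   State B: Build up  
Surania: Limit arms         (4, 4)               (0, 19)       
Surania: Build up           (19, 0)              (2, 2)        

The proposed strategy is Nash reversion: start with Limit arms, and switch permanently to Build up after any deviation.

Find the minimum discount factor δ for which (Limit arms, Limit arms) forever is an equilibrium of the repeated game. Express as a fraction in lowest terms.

15/17

One-period gain from deviating is 19 − 4 = 15. The loss is 4 − 2 = 2 in every subsequent period, with present value 2·δ/(1−δ).
Deviation is unprofitable when 2·δ/(1−δ) ≥ 15, i.e. δ/(1−δ) ≥ 15/2.
Equivalently δ ≥ 15/(15+2) = 15/17.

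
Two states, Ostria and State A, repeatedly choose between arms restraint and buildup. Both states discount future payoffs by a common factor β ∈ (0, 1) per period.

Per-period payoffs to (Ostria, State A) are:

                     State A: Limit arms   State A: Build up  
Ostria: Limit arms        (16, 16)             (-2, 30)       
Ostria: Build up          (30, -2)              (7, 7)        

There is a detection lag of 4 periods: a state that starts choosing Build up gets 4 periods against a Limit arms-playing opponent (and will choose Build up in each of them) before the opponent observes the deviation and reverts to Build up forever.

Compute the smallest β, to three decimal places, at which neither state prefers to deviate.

0.883

The best deviation is to choose Build up for all 4 undetected periods, earning 30 each, then 7 forever once detected.
Deviation value: 30(1−β^4)/(1−β) + 7β^4/(1−β); cooperation value: 16/(1−β).
IC: 16 ≥ 30(1−β^4) + 7β^4 = 30 − 23β^4.
So β^4 ≥ 14/23, giving β ≥ (14/23)^(1/4) ≈ 0.883.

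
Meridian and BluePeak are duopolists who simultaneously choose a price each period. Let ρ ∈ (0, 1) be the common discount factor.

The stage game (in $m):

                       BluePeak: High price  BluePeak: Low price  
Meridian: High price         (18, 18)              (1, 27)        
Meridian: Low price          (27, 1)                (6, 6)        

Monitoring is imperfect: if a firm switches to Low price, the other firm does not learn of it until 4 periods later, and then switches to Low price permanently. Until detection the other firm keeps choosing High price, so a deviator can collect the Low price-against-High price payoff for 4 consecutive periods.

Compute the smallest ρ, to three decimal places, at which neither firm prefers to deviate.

0.809

The best deviation is to choose Low price for all 4 undetected periods, earning 27 each, then 6 forever once detected.
Deviation value: 27(1−ρ^4)/(1−ρ) + 6ρ^4/(1−ρ); cooperation value: 18/(1−ρ).
IC: 18 ≥ 27(1−ρ^4) + 6ρ^4 = 27 − 21ρ^4.
So ρ^4 ≥ 9/21 = 3/7, giving ρ ≥ (3/7)^(1/4) ≈ 0.809.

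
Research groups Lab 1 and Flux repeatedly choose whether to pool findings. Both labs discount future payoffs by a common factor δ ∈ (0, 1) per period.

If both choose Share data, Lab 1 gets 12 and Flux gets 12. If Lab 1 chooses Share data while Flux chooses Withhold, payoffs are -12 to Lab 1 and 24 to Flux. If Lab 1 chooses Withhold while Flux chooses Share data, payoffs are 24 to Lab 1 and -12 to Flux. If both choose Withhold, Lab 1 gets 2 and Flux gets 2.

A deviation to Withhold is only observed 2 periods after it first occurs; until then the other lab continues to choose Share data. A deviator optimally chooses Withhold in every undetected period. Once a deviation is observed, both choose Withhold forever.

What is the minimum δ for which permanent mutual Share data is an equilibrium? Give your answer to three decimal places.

A deviator earns 24 for 2 periods, then 2 forever; cooperating earns 12 forever. Multiplying the IC by (1−δ):
12 ≥ 24(1−δ^2) + 2δ^2, so 22·δ^2 ≥ 12 and δ^2 ≥ 6/11.
δ ≥ (6/11)^(1/2) ≈ 0.739.

0.739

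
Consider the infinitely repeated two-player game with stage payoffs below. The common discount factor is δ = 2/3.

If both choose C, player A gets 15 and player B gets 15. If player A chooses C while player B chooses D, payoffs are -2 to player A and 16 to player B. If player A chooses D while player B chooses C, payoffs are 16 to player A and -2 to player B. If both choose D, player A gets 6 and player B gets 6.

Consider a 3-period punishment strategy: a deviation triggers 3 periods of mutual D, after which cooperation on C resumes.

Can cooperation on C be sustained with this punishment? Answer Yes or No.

Yes

Comparing payoff streams over the 4 periods until play realigns: cooperate → 15(1+δ+…+δ^3); deviate → 16 + 6(δ+…+δ^3).
Cooperation is sustained iff (15−6)(δ+…+δ^3) ≥ 16−15.
δ+…+δ^3 = 2/3·(1−(2/3)^3)/(1−2/3) = 1.4074, and (16−15)/(15−6) = 0.1111.
1.4074 ≥ 0.1111, so cooperation is sustainable.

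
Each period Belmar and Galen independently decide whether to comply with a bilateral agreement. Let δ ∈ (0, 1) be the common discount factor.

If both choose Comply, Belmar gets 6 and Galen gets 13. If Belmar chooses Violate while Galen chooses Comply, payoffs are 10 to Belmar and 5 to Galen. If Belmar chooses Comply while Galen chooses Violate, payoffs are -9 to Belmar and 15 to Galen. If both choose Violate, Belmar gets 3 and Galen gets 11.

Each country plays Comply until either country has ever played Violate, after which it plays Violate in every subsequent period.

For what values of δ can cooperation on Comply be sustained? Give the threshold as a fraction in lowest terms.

Belmar: cooperation gives 6 each period; deviation gives 10 once then 3 forever.
  6/(1−δ) ≥ 10 + 3δ/(1−δ) ⇒ δ ≥ 4/7.
Galen: cooperation gives 13 each period; deviation gives 15 once then 11 forever.
  δ ≥ 2/4 = 1/2.
Both must hold, so the binding constraint is Belmar's: δ ≥ 4/7.

4/7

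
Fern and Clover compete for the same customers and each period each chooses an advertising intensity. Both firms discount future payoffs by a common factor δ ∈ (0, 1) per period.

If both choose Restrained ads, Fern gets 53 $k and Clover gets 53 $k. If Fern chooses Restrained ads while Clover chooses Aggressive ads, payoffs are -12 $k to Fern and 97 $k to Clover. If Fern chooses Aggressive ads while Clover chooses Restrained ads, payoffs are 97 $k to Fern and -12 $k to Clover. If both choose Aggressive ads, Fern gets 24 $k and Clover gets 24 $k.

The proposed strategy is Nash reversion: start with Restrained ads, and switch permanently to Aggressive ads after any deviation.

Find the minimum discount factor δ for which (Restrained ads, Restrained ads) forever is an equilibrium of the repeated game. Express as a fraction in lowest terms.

44/73

53/(1−δ) ≥ 97 + 24δ/(1−δ)
53 ≥ 97 − 73δ
δ ≥ 44/73.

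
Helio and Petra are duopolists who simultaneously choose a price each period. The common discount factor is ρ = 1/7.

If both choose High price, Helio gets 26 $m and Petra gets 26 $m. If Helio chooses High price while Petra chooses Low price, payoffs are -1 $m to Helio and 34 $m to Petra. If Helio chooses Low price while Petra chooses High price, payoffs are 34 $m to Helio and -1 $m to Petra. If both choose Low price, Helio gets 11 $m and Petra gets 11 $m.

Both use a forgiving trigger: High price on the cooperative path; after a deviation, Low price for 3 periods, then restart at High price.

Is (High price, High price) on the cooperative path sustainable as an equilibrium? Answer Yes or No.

IC: ρ+…+ρ^3 ≥ (34−26)/(26−11) = 8/15.
At ρ = 1/7: partial sum = 0.1662 < 0.5333. Cooperation not sustainable.

No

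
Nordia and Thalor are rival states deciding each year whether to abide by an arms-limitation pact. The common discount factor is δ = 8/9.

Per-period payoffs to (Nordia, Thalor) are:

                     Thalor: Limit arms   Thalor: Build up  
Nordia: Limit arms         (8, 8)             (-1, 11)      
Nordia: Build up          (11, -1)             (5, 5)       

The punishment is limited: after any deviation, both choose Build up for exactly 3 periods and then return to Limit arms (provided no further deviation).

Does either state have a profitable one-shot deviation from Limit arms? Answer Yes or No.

IC: δ+…+δ^3 ≥ (11−8)/(8−5) = 1.
At δ = 8/9: partial sum = 2.3813 ≥ 1.0000. Cooperation sustainable.

No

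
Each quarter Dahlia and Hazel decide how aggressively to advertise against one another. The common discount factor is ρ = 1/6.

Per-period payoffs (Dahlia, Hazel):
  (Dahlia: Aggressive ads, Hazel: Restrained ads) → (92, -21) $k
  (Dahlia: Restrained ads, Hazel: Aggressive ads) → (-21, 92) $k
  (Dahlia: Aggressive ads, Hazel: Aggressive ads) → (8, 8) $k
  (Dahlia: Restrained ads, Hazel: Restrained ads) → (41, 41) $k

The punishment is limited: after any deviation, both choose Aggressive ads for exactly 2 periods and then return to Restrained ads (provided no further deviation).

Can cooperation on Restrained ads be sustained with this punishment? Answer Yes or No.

No

Comparing payoff streams over the 3 periods until play realigns: cooperate → 41(1+ρ+…+ρ^2); deviate → 92 + 8(ρ+…+ρ^2).
Cooperation is sustained iff (41−8)(ρ+…+ρ^2) ≥ 92−41.
ρ+…+ρ^2 = 1/6·(1−(1/6)^2)/(1−1/6) = 0.1944, and (92−41)/(41−8) = 1.5455.
0.1944 < 1.5455, so cooperation is not sustainable.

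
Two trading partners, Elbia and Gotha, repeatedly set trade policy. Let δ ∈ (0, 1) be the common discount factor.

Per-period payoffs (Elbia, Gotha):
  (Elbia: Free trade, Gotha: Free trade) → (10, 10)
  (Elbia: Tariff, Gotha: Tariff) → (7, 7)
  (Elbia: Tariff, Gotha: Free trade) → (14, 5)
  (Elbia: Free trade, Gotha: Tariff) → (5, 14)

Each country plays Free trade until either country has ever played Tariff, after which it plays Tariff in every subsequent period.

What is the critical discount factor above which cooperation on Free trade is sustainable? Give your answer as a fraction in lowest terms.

Under grim trigger the critical discount factor is (T−C)/(T−P) with T = 14, C = 10, P = 7.
δ* = (14−10)/(14−7) = 4/7.

4/7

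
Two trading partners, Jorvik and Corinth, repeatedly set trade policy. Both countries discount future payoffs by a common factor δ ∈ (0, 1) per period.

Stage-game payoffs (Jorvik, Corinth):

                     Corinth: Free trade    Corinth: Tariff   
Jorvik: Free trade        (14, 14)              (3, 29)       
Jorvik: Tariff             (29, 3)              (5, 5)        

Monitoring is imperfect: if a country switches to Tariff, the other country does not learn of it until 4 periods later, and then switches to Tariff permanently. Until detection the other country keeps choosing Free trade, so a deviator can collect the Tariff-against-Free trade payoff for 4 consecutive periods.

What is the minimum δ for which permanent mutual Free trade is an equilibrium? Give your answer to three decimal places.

0.889

A deviator earns 29 for 4 periods, then 5 forever; cooperating earns 14 forever. Multiplying the IC by (1−δ):
14 ≥ 29(1−δ^4) + 5δ^4, so 24·δ^4 ≥ 15 and δ^4 ≥ 5/8.
δ ≥ (5/8)^(1/4) ≈ 0.889.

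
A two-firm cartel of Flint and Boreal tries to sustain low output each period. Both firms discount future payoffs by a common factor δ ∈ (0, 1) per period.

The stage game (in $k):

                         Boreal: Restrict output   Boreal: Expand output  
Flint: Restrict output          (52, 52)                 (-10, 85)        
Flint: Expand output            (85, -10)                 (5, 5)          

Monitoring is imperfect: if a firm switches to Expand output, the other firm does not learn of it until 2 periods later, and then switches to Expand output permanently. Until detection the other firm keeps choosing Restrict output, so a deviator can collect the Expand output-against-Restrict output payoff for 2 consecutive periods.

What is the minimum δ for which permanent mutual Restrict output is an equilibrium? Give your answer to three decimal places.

Deviating for the 2 undetected periods gains 85−52 = 33 per period over cooperation, then loses 52−5 = 47 per period forever once punishment starts.
Gain: 33(1 + δ + … + δ^1); loss: 47·δ^2/(1−δ).
No profitable deviation ⇔ 33(1−δ^2) ≤ 47·δ^2, i.e. δ^2 ≥ 33/(33+47) = 33/80.
Hence δ ≥ (33/80)^(1/2) ≈ 0.642.

0.642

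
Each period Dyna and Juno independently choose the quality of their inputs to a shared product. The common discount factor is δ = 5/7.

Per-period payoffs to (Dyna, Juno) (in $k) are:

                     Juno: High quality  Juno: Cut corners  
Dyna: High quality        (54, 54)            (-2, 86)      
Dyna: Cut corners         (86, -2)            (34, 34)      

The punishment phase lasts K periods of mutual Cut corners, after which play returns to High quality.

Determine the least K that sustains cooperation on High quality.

4

Need Σ_{k=1}^{K} δ^k ≥ (86−54)/(54−34) = 1.6000 at δ = 5/7.
At K = 3 the sum is 1.5889 < 1.6000; at K = 4 it is 1.8492 ≥ 1.6000.
So the minimum punishment length is K = 4.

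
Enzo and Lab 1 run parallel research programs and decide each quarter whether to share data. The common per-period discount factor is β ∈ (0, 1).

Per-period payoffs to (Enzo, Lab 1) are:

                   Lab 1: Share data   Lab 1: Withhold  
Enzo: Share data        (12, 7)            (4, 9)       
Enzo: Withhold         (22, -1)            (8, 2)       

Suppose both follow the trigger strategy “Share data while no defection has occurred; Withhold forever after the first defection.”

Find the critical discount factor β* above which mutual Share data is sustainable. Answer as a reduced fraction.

Enzo's threshold: (22−12)/(22−8) = 5/7.
Lab 1's threshold: (9−7)/(9−2) = 2/7.
5/7 > 2/7, so Enzo binds and β* = 5/7.

5/7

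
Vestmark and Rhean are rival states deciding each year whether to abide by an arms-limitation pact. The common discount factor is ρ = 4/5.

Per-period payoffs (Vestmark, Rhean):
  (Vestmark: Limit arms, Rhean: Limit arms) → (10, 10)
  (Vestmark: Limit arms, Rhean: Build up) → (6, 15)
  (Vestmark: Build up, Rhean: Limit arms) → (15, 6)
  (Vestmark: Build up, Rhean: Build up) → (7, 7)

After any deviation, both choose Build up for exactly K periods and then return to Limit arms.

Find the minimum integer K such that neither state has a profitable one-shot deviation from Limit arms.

3

IC: ρ(1−ρ^K)/(1−ρ) ≥ (15−10)/(10−7) = 5/3.
With ρ = 4/5: need 1 − ρ^K ≥ 5/3·(1−4/5)/(4/5), i.e. ρ^K ≤ 0.5833.
Since (4/5)^2 = 0.6400 and (4/5)^3 = 0.5120, the smallest such K is 3.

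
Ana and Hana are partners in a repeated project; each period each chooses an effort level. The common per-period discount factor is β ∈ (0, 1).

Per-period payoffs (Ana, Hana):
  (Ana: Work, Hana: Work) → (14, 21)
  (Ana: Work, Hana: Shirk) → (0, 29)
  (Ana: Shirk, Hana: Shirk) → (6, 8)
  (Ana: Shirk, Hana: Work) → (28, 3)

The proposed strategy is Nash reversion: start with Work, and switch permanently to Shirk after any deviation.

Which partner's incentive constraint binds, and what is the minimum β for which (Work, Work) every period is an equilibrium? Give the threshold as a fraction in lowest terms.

Ana; β ≥ 7/11

For Ana: deviation gain 28−14 = 14, per-period punishment loss 14−6 = 8. IC gives β ≥ 14/22 = 7/11.
For Hana: gain 8, loss 13 per period, so β ≥ 8/21.
The tighter constraint is Ana's, so cooperation needs β ≥ 7/11.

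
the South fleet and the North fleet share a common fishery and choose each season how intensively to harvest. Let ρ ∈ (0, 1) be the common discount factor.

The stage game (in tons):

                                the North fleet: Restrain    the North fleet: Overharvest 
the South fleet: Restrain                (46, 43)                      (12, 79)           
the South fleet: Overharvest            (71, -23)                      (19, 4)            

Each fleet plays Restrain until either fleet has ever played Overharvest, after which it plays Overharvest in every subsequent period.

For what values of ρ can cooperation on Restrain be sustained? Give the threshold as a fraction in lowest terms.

For the South fleet: deviation gain 71−46 = 25, per-period punishment loss 46−19 = 27. IC gives ρ ≥ 25/52.
For the North fleet: gain 36, loss 39 per period, so ρ ≥ 36/75 = 12/25.
The tighter constraint is the South fleet's, so cooperation needs ρ ≥ 25/52.

25/52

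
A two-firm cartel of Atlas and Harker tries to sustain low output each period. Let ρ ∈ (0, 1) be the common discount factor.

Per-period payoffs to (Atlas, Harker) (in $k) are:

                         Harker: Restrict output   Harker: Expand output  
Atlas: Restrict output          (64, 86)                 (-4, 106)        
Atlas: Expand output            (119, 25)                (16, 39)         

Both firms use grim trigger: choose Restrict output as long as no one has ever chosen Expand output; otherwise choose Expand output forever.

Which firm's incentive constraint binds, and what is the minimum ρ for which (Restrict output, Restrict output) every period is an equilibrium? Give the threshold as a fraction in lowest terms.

For Atlas: deviation gain 119−64 = 55, per-period punishment loss 64−16 = 48. IC gives ρ ≥ 55/103.
For Harker: gain 20, loss 47 per period, so ρ ≥ 20/67.
The tighter constraint is Atlas's, so cooperation needs ρ ≥ 55/103.

Atlas; ρ ≥ 55/103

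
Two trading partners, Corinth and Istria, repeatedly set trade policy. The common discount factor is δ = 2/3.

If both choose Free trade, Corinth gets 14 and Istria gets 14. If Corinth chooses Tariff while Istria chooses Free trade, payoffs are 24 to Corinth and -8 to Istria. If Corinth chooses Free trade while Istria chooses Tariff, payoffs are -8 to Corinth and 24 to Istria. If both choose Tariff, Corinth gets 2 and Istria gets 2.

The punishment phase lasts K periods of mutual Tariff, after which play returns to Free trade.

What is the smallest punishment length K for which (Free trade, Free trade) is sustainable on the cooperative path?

No profitable deviation requires (14−2)(δ+…+δ^K) ≥ 24−14, i.e. δ+…+δ^K ≥ 5/6 ≈ 0.8333.
With δ = 2/3, the partial sums are K=1: 0.6667, K=2: 1.1111.
K = 2 is the first length at which the sum reaches 0.8333.

2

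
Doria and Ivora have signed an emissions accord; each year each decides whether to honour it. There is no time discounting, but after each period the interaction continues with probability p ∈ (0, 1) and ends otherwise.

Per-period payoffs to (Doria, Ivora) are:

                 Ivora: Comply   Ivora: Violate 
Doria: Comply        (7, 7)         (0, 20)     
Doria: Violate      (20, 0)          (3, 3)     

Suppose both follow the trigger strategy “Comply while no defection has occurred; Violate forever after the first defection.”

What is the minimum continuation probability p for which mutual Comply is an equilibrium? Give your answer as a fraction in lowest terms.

13/17

Expected cooperation value is 7 + p·7 + p²·7 + … = 7/(1−p); deviation gives 20 + p·3/(1−p).
7 ≥ 20(1−p) + 3p ⇒ 17p ≥ 13 ⇒ p ≥ 13/17.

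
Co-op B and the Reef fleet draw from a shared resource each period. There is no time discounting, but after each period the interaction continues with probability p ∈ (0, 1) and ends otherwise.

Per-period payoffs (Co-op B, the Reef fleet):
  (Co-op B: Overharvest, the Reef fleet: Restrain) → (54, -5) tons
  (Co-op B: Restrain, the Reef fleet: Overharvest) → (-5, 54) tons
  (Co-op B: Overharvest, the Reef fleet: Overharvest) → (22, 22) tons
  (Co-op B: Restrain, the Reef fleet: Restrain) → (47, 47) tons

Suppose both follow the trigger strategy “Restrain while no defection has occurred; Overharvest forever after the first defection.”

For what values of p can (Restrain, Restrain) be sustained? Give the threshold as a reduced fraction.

With no time discounting, the continuation probability p plays the role of the discount factor.
Grim-trigger IC: 47/(1−p) ≥ 54 + 22p/(1−p) ⇒ p ≥ (54−47)/(54−22) = 7/32.

7/32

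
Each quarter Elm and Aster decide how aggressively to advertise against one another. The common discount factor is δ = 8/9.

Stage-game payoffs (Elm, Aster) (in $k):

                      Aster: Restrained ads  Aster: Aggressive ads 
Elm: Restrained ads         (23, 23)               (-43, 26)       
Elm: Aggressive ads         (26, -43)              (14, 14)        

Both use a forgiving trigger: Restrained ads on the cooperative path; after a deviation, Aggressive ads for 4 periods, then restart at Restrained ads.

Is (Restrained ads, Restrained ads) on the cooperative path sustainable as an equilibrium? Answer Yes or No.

Yes

IC: δ+…+δ^4 ≥ (26−23)/(23−14) = 1/3.
At δ = 8/9: partial sum = 3.0056 ≥ 0.3333. Cooperation sustainable.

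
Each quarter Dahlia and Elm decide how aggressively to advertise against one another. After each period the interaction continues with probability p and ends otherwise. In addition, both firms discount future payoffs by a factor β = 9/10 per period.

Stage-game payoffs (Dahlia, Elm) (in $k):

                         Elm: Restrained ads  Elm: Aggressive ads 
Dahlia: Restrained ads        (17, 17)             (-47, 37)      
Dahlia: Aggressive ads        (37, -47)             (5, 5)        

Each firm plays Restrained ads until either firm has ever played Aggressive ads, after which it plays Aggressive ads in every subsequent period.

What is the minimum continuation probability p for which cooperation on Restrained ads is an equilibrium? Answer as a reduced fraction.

Expected continuation weight on next period's payoff is β·p = 9/10·p, which plays the role of the discount factor.
Cooperation requires 9/10·p ≥ (37−17)/(37−5) = 5/8, hence p ≥ 25/36.

25/36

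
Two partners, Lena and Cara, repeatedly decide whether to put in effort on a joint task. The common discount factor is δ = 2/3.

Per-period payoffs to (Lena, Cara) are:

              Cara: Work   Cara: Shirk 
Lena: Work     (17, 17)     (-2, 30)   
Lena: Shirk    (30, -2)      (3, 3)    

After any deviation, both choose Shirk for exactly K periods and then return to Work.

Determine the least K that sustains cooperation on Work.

2

No profitable deviation requires (17−3)(δ+…+δ^K) ≥ 30−17, i.e. δ+…+δ^K ≥ 13/14 ≈ 0.9286.
With δ = 2/3, the partial sums are K=1: 0.6667, K=2: 1.1111.
K = 2 is the first length at which the sum reaches 0.9286.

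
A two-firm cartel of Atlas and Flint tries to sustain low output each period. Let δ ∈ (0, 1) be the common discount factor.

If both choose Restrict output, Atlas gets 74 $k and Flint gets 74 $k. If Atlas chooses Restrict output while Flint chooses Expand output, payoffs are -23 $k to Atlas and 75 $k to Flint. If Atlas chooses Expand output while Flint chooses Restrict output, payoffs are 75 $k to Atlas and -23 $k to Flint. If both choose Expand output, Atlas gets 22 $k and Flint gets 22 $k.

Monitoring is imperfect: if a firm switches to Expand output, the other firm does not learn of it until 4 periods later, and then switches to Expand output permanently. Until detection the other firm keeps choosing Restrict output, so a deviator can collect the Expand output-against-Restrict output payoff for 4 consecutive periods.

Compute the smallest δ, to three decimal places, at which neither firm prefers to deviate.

Deviating for the 4 undetected periods gains 75−74 = 1 per period over cooperation, then loses 74−22 = 52 per period forever once punishment starts.
Gain: 1(1 + δ + … + δ^3); loss: 52·δ^4/(1−δ).
No profitable deviation ⇔ 1(1−δ^4) ≤ 52·δ^4, i.e. δ^4 ≥ 1/(1+52) = 1/53.
Hence δ ≥ (1/53)^(1/4) ≈ 0.371.

0.371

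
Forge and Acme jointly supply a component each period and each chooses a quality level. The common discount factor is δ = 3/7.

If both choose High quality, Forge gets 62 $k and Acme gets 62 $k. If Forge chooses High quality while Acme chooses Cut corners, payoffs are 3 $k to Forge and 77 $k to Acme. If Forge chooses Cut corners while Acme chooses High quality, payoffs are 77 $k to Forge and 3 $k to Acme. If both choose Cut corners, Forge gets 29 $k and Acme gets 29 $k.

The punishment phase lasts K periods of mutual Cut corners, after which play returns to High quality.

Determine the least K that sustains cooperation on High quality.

2

No profitable deviation requires (62−29)(δ+…+δ^K) ≥ 77−62, i.e. δ+…+δ^K ≥ 5/11 ≈ 0.4545.
With δ = 3/7, the partial sums are K=1: 0.4286, K=2: 0.6122.
K = 2 is the first length at which the sum reaches 0.4545.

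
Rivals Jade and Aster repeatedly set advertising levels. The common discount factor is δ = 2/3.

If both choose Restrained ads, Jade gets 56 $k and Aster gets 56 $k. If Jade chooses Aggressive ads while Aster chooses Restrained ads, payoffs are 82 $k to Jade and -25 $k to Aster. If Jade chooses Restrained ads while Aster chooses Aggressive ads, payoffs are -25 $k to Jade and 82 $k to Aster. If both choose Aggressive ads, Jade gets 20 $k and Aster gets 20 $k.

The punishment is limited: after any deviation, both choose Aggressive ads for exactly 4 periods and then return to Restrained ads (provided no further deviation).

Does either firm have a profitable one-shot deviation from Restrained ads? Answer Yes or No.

Comparing payoff streams over the 5 periods until play realigns: cooperate → 56(1+δ+…+δ^4); deviate → 82 + 20(δ+…+δ^4).
Cooperation is sustained iff (56−20)(δ+…+δ^4) ≥ 82−56.
δ+…+δ^4 = 2/3·(1−(2/3)^4)/(1−2/3) = 1.6049, and (82−56)/(56−20) = 0.7222.
1.6049 ≥ 0.7222, so cooperation is sustainable.

No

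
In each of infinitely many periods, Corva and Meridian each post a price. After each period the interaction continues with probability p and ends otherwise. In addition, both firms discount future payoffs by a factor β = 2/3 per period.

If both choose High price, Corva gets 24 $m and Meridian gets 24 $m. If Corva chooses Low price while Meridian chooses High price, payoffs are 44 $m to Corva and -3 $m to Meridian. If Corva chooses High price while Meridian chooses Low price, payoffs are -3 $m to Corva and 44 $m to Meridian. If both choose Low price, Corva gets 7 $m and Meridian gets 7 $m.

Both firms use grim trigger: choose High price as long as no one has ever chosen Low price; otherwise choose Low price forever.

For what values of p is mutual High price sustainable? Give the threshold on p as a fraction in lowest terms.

30/37

Expected continuation weight on next period's payoff is β·p = 2/3·p, which plays the role of the discount factor.
Cooperation requires 2/3·p ≥ (44−24)/(44−7) = 20/37, hence p ≥ 30/37.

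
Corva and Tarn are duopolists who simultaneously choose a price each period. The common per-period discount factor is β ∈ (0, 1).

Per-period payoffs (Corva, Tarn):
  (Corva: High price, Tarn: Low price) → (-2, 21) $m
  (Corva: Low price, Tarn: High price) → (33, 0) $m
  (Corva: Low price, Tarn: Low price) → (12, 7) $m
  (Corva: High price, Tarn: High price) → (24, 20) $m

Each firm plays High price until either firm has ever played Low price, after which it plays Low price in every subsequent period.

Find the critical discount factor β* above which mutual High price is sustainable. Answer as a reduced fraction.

Corva's threshold: (33−24)/(33−12) = 3/7.
Tarn's threshold: (21−20)/(21−7) = 1/14.
3/7 > 1/14, so Corva binds and β* = 3/7.

3/7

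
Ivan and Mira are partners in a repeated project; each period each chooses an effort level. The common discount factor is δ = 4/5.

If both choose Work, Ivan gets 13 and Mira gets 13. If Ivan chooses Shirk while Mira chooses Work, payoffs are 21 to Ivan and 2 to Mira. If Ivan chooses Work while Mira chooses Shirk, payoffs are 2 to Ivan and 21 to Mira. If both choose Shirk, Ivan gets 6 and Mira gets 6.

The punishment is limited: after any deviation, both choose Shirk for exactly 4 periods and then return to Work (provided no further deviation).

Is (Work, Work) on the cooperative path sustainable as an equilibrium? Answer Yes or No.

Comparing payoff streams over the 5 periods until play realigns: cooperate → 13(1+δ+…+δ^4); deviate → 21 + 6(δ+…+δ^4).
Cooperation is sustained iff (13−6)(δ+…+δ^4) ≥ 21−13.
δ+…+δ^4 = 4/5·(1−(4/5)^4)/(1−4/5) = 2.3616, and (21−13)/(13−6) = 1.1429.
2.3616 ≥ 1.1429, so cooperation is sustainable.

Yes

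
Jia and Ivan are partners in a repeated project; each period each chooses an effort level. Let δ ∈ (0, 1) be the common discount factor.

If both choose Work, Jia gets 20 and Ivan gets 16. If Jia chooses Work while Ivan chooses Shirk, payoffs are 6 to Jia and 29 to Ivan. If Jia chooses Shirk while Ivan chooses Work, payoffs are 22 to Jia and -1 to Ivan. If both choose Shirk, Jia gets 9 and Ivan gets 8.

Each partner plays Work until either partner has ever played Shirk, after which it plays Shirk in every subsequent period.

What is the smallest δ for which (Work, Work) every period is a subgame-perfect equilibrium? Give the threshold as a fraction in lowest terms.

13/21

For Jia: deviation gain 22−20 = 2, per-period punishment loss 20−9 = 11. IC gives δ ≥ 2/13.
For Ivan: gain 13, loss 8 per period, so δ ≥ 13/21.
The tighter constraint is Ivan's, so cooperation needs δ ≥ 13/21.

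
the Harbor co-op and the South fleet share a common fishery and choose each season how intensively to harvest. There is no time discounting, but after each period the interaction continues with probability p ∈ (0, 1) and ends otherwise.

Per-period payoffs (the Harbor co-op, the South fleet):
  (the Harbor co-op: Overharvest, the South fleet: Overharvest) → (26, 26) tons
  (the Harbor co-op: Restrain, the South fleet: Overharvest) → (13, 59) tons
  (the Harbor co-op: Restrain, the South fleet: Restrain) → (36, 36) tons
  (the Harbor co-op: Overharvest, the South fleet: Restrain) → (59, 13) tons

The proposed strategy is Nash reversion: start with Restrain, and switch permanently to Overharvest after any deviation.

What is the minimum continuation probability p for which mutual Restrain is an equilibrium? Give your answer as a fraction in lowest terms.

With no time discounting, the continuation probability p plays the role of the discount factor.
Grim-trigger IC: 36/(1−p) ≥ 59 + 26p/(1−p) ⇒ p ≥ (59−36)/(59−26) = 23/33.

23/33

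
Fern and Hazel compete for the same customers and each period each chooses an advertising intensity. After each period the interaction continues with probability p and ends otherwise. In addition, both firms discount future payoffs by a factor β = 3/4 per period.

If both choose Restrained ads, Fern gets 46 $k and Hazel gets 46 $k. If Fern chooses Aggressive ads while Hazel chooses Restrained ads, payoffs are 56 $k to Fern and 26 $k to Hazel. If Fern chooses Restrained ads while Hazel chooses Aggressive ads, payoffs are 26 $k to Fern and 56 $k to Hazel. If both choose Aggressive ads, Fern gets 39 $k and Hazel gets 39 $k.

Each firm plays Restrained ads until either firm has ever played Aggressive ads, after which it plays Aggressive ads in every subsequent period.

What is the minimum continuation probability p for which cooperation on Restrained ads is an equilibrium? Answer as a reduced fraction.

40/51

Expected continuation weight on next period's payoff is β·p = 3/4·p, which plays the role of the discount factor.
Cooperation requires 3/4·p ≥ (56−46)/(56−39) = 10/17, hence p ≥ 40/51.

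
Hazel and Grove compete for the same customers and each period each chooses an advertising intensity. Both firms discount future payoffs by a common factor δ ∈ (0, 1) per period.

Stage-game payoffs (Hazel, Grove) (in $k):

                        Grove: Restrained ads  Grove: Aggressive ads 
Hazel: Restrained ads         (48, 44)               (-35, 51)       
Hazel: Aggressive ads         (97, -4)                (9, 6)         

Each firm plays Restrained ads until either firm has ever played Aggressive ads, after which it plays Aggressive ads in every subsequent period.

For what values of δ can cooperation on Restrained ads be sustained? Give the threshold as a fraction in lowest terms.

Hazel's threshold: (97−48)/(97−9) = 49/88.
Grove's threshold: (51−44)/(51−6) = 7/45.
49/88 > 7/45, so Hazel binds and δ* = 49/88.

49/88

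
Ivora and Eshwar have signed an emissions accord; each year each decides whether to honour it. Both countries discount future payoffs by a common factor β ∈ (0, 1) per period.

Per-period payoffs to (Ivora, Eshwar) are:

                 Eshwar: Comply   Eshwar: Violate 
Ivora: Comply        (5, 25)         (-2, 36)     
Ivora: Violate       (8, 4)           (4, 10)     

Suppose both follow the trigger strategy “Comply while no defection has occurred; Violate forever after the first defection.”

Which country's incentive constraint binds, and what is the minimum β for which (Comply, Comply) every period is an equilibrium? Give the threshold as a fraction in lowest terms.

Ivora's threshold: (8−5)/(8−4) = 3/4.
Eshwar's threshold: (36−25)/(36−10) = 11/26.
3/4 > 11/26, so Ivora binds and β* = 3/4.

Ivora; β ≥ 3/4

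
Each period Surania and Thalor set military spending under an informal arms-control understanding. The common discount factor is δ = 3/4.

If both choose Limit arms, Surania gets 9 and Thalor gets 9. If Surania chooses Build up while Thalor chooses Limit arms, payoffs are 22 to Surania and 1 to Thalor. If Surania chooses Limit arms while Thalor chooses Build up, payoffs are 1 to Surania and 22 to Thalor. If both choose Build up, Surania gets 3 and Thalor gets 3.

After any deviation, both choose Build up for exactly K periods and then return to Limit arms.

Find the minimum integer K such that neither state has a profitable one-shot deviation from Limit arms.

IC: δ(1−δ^K)/(1−δ) ≥ (22−9)/(9−3) = 13/6.
With δ = 3/4: need 1 − δ^K ≥ 13/6·(1−3/4)/(3/4), i.e. δ^K ≤ 0.2778.
Since (3/4)^4 = 0.3164 and (3/4)^5 = 0.2373, the smallest such K is 5.

5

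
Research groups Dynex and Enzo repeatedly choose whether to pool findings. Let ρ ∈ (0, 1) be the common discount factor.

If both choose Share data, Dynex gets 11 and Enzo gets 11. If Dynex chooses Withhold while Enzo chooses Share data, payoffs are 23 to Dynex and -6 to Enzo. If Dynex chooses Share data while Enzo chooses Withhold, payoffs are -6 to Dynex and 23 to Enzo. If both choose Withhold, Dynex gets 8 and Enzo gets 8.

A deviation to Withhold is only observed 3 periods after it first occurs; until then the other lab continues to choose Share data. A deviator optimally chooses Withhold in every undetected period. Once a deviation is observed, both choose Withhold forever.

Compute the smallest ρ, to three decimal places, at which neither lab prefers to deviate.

0.928

The best deviation is to choose Withhold for all 3 undetected periods, earning 23 each, then 8 forever once detected.
Deviation value: 23(1−ρ^3)/(1−ρ) + 8ρ^3/(1−ρ); cooperation value: 11/(1−ρ).
IC: 11 ≥ 23(1−ρ^3) + 8ρ^3 = 23 − 15ρ^3.
So ρ^3 ≥ 12/15 = 4/5, giving ρ ≥ (4/5)^(1/3) ≈ 0.928.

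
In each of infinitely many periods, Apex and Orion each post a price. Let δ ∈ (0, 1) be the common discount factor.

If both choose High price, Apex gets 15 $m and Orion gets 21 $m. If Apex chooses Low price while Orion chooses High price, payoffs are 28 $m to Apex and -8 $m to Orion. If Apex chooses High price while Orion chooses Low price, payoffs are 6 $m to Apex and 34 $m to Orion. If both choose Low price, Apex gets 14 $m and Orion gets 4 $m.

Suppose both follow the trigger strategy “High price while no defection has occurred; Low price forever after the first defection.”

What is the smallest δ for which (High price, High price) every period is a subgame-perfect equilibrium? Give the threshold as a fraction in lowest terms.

Apex: cooperation gives 15 each period; deviation gives 28 once then 14 forever.
  15/(1−δ) ≥ 28 + 14δ/(1−δ) ⇒ δ ≥ 13/14.
Orion: cooperation gives 21 each period; deviation gives 34 once then 4 forever.
  δ ≥ 13/30.
Both must hold, so the binding constraint is Apex's: δ ≥ 13/14.

13/14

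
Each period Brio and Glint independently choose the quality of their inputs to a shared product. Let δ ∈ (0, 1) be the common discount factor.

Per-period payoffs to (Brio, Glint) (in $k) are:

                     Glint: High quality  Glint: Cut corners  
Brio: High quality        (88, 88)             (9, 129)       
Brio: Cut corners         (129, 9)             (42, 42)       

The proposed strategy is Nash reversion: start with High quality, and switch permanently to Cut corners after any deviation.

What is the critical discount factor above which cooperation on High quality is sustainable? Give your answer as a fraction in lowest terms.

One-period gain from deviating is 129 − 88 = 41. The loss is 88 − 42 = 46 in every subsequent period, with present value 46·δ/(1−δ).
Deviation is unprofitable when 46·δ/(1−δ) ≥ 41, i.e. δ/(1−δ) ≥ 41/46.
Equivalently δ ≥ 41/(41+46) = 41/87.

41/87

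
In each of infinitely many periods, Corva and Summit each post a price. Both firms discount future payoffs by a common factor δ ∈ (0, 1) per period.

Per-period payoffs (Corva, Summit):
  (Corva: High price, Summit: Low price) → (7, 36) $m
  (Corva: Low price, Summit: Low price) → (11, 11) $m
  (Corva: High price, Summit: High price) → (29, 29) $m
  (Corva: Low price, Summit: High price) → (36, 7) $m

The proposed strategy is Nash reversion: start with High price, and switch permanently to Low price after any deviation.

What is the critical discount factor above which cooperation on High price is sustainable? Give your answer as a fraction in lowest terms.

7/25

29/(1−δ) ≥ 36 + 11δ/(1−δ)
29 ≥ 36 − 25δ
δ ≥ 7/25.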